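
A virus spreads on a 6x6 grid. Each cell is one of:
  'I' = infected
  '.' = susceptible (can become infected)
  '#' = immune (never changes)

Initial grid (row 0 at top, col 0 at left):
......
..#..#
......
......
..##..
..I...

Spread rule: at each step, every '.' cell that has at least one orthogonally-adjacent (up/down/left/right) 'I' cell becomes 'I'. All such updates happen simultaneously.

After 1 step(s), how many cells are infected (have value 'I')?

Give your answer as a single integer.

Answer: 3

Derivation:
Step 0 (initial): 1 infected
Step 1: +2 new -> 3 infected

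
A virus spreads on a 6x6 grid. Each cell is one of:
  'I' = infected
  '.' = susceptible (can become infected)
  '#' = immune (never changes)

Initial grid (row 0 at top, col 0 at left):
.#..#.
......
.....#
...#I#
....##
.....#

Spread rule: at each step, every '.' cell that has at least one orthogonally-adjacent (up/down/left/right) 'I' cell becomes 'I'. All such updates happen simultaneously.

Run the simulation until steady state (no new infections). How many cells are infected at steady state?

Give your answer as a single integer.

Step 0 (initial): 1 infected
Step 1: +1 new -> 2 infected
Step 2: +2 new -> 4 infected
Step 3: +3 new -> 7 infected
Step 4: +5 new -> 12 infected
Step 5: +5 new -> 17 infected
Step 6: +5 new -> 22 infected
Step 7: +4 new -> 26 infected
Step 8: +2 new -> 28 infected
Step 9: +0 new -> 28 infected

Answer: 28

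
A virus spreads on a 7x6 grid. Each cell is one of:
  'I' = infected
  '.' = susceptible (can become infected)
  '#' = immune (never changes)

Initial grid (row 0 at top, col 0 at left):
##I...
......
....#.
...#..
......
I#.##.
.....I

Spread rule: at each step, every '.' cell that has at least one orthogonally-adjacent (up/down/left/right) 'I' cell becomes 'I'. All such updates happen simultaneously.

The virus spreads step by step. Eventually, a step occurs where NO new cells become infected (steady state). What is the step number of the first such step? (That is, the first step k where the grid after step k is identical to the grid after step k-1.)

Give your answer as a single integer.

Step 0 (initial): 3 infected
Step 1: +6 new -> 9 infected
Step 2: +9 new -> 18 infected
Step 3: +12 new -> 30 infected
Step 4: +5 new -> 35 infected
Step 5: +0 new -> 35 infected

Answer: 5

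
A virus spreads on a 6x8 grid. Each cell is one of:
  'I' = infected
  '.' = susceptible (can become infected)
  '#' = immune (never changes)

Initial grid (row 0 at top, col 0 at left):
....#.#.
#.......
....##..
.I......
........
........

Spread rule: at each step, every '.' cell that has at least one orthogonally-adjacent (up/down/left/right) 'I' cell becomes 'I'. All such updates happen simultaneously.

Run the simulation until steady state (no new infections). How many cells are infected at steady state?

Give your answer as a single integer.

Answer: 43

Derivation:
Step 0 (initial): 1 infected
Step 1: +4 new -> 5 infected
Step 2: +7 new -> 12 infected
Step 3: +7 new -> 19 infected
Step 4: +6 new -> 25 infected
Step 5: +5 new -> 30 infected
Step 6: +5 new -> 35 infected
Step 7: +5 new -> 40 infected
Step 8: +2 new -> 42 infected
Step 9: +1 new -> 43 infected
Step 10: +0 new -> 43 infected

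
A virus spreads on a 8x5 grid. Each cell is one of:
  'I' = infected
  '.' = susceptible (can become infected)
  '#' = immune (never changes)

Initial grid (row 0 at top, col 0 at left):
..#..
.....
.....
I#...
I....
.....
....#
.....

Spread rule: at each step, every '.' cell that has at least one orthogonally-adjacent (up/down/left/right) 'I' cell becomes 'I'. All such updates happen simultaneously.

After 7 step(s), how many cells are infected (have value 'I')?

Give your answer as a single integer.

Step 0 (initial): 2 infected
Step 1: +3 new -> 5 infected
Step 2: +5 new -> 10 infected
Step 3: +8 new -> 18 infected
Step 4: +8 new -> 26 infected
Step 5: +6 new -> 32 infected
Step 6: +3 new -> 35 infected
Step 7: +2 new -> 37 infected

Answer: 37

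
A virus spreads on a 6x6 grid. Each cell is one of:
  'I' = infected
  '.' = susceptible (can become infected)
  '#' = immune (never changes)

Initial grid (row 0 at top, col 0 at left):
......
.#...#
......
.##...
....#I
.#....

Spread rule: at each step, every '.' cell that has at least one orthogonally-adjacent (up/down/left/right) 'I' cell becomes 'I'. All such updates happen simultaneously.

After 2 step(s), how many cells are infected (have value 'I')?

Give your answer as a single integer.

Step 0 (initial): 1 infected
Step 1: +2 new -> 3 infected
Step 2: +3 new -> 6 infected

Answer: 6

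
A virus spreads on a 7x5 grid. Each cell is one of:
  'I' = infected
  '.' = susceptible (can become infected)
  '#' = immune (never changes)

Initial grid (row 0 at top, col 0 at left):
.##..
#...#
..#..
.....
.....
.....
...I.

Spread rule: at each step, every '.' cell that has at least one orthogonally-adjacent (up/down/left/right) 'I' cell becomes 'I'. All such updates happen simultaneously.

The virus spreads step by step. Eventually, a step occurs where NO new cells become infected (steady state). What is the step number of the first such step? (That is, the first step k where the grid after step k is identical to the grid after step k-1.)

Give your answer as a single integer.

Answer: 8

Derivation:
Step 0 (initial): 1 infected
Step 1: +3 new -> 4 infected
Step 2: +4 new -> 8 infected
Step 3: +5 new -> 13 infected
Step 4: +5 new -> 18 infected
Step 5: +4 new -> 22 infected
Step 6: +4 new -> 26 infected
Step 7: +3 new -> 29 infected
Step 8: +0 new -> 29 infected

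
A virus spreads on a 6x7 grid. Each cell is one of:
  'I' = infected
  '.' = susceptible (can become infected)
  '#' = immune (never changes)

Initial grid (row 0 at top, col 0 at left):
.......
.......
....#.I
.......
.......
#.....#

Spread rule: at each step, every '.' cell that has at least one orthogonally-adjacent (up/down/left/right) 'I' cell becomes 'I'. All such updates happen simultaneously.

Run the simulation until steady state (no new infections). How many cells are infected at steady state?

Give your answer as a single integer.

Step 0 (initial): 1 infected
Step 1: +3 new -> 4 infected
Step 2: +4 new -> 8 infected
Step 3: +4 new -> 12 infected
Step 4: +5 new -> 17 infected
Step 5: +6 new -> 23 infected
Step 6: +6 new -> 29 infected
Step 7: +6 new -> 35 infected
Step 8: +4 new -> 39 infected
Step 9: +0 new -> 39 infected

Answer: 39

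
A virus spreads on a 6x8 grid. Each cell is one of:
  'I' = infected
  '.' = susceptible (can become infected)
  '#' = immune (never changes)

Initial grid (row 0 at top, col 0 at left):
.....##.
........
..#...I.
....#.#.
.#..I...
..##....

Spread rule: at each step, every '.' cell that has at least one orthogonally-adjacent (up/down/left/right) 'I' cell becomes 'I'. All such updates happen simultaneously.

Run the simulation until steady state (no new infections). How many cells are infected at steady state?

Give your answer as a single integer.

Answer: 40

Derivation:
Step 0 (initial): 2 infected
Step 1: +6 new -> 8 infected
Step 2: +9 new -> 17 infected
Step 3: +6 new -> 23 infected
Step 4: +4 new -> 27 infected
Step 5: +4 new -> 31 infected
Step 6: +4 new -> 35 infected
Step 7: +3 new -> 38 infected
Step 8: +2 new -> 40 infected
Step 9: +0 new -> 40 infected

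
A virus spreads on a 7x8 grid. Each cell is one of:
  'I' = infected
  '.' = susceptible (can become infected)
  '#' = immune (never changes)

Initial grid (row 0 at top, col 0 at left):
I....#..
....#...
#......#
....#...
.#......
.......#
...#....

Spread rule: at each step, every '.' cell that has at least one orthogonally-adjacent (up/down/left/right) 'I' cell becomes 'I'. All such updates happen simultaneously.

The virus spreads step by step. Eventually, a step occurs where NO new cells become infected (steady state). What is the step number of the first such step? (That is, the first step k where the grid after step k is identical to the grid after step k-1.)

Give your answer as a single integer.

Answer: 14

Derivation:
Step 0 (initial): 1 infected
Step 1: +2 new -> 3 infected
Step 2: +2 new -> 5 infected
Step 3: +3 new -> 8 infected
Step 4: +4 new -> 12 infected
Step 5: +3 new -> 15 infected
Step 6: +4 new -> 19 infected
Step 7: +4 new -> 23 infected
Step 8: +8 new -> 31 infected
Step 9: +5 new -> 36 infected
Step 10: +6 new -> 42 infected
Step 11: +4 new -> 46 infected
Step 12: +1 new -> 47 infected
Step 13: +1 new -> 48 infected
Step 14: +0 new -> 48 infected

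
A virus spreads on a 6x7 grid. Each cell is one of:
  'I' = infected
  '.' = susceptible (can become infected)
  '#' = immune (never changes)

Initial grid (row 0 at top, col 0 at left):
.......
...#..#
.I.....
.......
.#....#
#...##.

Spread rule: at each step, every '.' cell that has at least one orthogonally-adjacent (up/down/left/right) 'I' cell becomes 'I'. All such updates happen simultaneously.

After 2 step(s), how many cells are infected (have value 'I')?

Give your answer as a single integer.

Answer: 11

Derivation:
Step 0 (initial): 1 infected
Step 1: +4 new -> 5 infected
Step 2: +6 new -> 11 infected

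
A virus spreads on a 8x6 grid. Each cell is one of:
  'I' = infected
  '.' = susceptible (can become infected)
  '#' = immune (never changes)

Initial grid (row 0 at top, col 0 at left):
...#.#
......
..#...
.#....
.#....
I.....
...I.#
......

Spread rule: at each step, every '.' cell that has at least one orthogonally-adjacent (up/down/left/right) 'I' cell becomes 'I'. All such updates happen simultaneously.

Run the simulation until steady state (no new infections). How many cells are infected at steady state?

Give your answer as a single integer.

Answer: 42

Derivation:
Step 0 (initial): 2 infected
Step 1: +7 new -> 9 infected
Step 2: +8 new -> 17 infected
Step 3: +7 new -> 24 infected
Step 4: +6 new -> 30 infected
Step 5: +5 new -> 35 infected
Step 6: +4 new -> 39 infected
Step 7: +3 new -> 42 infected
Step 8: +0 new -> 42 infected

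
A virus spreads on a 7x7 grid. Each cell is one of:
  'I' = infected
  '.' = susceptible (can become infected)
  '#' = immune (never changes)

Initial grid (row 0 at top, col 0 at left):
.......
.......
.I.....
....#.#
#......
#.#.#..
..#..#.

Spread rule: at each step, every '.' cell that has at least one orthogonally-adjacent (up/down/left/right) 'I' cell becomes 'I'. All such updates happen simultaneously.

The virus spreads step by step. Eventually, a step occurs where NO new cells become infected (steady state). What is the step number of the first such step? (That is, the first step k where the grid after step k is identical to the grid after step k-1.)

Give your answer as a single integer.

Answer: 10

Derivation:
Step 0 (initial): 1 infected
Step 1: +4 new -> 5 infected
Step 2: +7 new -> 12 infected
Step 3: +7 new -> 19 infected
Step 4: +5 new -> 24 infected
Step 5: +7 new -> 31 infected
Step 6: +4 new -> 35 infected
Step 7: +4 new -> 39 infected
Step 8: +1 new -> 40 infected
Step 9: +1 new -> 41 infected
Step 10: +0 new -> 41 infected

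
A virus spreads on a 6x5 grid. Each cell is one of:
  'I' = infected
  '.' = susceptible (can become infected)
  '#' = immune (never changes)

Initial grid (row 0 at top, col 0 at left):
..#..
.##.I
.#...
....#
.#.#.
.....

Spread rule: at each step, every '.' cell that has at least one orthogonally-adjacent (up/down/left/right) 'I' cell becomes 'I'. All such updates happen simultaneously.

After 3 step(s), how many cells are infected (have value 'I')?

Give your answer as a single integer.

Answer: 8

Derivation:
Step 0 (initial): 1 infected
Step 1: +3 new -> 4 infected
Step 2: +2 new -> 6 infected
Step 3: +2 new -> 8 infected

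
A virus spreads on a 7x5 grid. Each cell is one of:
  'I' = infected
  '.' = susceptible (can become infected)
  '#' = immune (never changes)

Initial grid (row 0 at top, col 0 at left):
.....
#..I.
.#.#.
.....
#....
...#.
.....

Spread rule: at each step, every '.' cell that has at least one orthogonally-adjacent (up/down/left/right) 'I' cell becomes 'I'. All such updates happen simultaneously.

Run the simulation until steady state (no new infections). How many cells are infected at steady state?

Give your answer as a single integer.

Step 0 (initial): 1 infected
Step 1: +3 new -> 4 infected
Step 2: +5 new -> 9 infected
Step 3: +3 new -> 12 infected
Step 4: +5 new -> 17 infected
Step 5: +5 new -> 22 infected
Step 6: +4 new -> 26 infected
Step 7: +3 new -> 29 infected
Step 8: +1 new -> 30 infected
Step 9: +0 new -> 30 infected

Answer: 30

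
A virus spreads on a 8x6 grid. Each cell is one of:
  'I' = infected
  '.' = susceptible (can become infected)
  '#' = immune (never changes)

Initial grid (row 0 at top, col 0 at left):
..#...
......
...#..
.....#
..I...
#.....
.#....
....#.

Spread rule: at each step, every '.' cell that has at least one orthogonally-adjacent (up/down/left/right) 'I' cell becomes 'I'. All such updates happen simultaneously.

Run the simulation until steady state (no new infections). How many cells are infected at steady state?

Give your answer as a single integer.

Step 0 (initial): 1 infected
Step 1: +4 new -> 5 infected
Step 2: +8 new -> 13 infected
Step 3: +8 new -> 21 infected
Step 4: +8 new -> 29 infected
Step 5: +7 new -> 36 infected
Step 6: +5 new -> 41 infected
Step 7: +1 new -> 42 infected
Step 8: +0 new -> 42 infected

Answer: 42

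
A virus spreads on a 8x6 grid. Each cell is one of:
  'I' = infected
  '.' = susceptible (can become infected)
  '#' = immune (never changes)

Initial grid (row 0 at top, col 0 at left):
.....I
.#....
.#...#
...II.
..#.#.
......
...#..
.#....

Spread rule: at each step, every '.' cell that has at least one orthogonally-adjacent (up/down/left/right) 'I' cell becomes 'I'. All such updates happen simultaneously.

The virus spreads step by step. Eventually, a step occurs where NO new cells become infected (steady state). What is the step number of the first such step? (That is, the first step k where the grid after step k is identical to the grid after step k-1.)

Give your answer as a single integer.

Answer: 8

Derivation:
Step 0 (initial): 3 infected
Step 1: +7 new -> 10 infected
Step 2: +7 new -> 17 infected
Step 3: +7 new -> 24 infected
Step 4: +7 new -> 31 infected
Step 5: +7 new -> 38 infected
Step 6: +2 new -> 40 infected
Step 7: +1 new -> 41 infected
Step 8: +0 new -> 41 infected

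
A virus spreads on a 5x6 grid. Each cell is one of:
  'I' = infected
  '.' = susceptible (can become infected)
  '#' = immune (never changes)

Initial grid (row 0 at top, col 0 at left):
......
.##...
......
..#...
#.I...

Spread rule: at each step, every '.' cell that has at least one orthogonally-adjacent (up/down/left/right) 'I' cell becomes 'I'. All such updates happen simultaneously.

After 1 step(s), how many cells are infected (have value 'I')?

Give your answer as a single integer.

Step 0 (initial): 1 infected
Step 1: +2 new -> 3 infected

Answer: 3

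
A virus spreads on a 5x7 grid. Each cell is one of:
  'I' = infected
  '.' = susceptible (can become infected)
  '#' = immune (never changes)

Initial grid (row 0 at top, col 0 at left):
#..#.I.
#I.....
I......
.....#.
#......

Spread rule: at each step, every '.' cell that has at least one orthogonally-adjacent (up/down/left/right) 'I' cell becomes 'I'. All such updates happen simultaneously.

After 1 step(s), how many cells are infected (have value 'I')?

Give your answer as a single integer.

Answer: 10

Derivation:
Step 0 (initial): 3 infected
Step 1: +7 new -> 10 infected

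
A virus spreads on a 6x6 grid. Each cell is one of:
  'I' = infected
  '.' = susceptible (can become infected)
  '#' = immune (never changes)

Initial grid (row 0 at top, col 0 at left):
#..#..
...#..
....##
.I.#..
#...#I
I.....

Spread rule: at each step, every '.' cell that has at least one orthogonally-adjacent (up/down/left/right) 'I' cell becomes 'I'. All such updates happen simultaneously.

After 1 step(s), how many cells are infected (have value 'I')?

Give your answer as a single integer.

Step 0 (initial): 3 infected
Step 1: +7 new -> 10 infected

Answer: 10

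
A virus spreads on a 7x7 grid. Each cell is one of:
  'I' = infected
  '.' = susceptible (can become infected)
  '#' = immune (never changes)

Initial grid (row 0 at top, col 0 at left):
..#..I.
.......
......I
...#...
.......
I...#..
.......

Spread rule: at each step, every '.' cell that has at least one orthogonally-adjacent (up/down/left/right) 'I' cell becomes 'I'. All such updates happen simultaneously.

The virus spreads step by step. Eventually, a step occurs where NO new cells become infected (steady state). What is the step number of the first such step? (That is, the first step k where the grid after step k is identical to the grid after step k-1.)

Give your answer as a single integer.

Answer: 7

Derivation:
Step 0 (initial): 3 infected
Step 1: +9 new -> 12 infected
Step 2: +9 new -> 21 infected
Step 3: +10 new -> 31 infected
Step 4: +10 new -> 41 infected
Step 5: +4 new -> 45 infected
Step 6: +1 new -> 46 infected
Step 7: +0 new -> 46 infected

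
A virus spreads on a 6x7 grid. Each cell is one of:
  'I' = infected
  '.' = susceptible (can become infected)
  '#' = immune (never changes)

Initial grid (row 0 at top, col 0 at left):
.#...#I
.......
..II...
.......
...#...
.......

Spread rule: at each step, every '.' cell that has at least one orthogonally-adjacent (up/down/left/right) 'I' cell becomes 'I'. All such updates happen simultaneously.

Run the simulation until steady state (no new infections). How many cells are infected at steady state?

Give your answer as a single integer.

Step 0 (initial): 3 infected
Step 1: +7 new -> 10 infected
Step 2: +11 new -> 21 infected
Step 3: +8 new -> 29 infected
Step 4: +7 new -> 36 infected
Step 5: +3 new -> 39 infected
Step 6: +0 new -> 39 infected

Answer: 39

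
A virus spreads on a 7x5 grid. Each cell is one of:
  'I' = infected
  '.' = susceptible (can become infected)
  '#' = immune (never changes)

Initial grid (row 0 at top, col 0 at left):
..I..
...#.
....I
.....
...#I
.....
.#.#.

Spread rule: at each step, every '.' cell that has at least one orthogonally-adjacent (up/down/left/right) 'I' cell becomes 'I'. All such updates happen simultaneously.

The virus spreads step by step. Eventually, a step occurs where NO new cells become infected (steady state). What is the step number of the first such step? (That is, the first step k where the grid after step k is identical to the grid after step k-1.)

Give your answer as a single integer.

Step 0 (initial): 3 infected
Step 1: +7 new -> 10 infected
Step 2: +7 new -> 17 infected
Step 3: +4 new -> 21 infected
Step 4: +5 new -> 26 infected
Step 5: +3 new -> 29 infected
Step 6: +2 new -> 31 infected
Step 7: +0 new -> 31 infected

Answer: 7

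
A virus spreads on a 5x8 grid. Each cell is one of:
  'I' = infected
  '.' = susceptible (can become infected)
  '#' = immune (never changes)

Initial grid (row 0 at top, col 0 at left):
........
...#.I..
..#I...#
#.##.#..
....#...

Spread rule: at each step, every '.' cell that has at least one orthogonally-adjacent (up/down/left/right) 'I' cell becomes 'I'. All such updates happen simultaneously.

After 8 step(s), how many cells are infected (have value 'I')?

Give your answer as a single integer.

Answer: 28

Derivation:
Step 0 (initial): 2 infected
Step 1: +5 new -> 7 infected
Step 2: +5 new -> 12 infected
Step 3: +3 new -> 15 infected
Step 4: +3 new -> 18 infected
Step 5: +4 new -> 22 infected
Step 6: +2 new -> 24 infected
Step 7: +2 new -> 26 infected
Step 8: +2 new -> 28 infected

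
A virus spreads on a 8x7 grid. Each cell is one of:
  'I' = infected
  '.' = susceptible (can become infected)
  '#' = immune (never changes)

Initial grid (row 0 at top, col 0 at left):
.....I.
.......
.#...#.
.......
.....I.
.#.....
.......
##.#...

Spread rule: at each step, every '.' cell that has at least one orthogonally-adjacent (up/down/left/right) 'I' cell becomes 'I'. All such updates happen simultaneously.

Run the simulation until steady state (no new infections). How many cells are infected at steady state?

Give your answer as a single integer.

Answer: 50

Derivation:
Step 0 (initial): 2 infected
Step 1: +7 new -> 9 infected
Step 2: +9 new -> 18 infected
Step 3: +10 new -> 28 infected
Step 4: +9 new -> 37 infected
Step 5: +6 new -> 43 infected
Step 6: +5 new -> 48 infected
Step 7: +2 new -> 50 infected
Step 8: +0 new -> 50 infected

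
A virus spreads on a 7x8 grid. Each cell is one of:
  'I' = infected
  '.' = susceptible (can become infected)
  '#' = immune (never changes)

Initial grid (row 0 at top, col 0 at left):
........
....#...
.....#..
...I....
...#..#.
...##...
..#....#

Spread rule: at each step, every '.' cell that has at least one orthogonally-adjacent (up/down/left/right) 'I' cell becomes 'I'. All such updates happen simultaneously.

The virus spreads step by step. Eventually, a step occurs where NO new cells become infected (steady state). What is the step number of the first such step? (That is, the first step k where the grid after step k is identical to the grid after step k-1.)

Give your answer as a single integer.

Answer: 8

Derivation:
Step 0 (initial): 1 infected
Step 1: +3 new -> 4 infected
Step 2: +7 new -> 11 infected
Step 3: +8 new -> 19 infected
Step 4: +9 new -> 28 infected
Step 5: +10 new -> 38 infected
Step 6: +8 new -> 46 infected
Step 7: +2 new -> 48 infected
Step 8: +0 new -> 48 infected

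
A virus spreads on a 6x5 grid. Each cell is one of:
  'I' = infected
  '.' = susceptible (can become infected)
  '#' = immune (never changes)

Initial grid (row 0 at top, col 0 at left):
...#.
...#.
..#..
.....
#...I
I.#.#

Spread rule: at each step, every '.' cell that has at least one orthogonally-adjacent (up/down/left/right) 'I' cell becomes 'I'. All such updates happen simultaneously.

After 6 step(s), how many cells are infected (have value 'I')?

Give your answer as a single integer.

Answer: 22

Derivation:
Step 0 (initial): 2 infected
Step 1: +3 new -> 5 infected
Step 2: +5 new -> 10 infected
Step 3: +4 new -> 14 infected
Step 4: +3 new -> 17 infected
Step 5: +2 new -> 19 infected
Step 6: +3 new -> 22 infected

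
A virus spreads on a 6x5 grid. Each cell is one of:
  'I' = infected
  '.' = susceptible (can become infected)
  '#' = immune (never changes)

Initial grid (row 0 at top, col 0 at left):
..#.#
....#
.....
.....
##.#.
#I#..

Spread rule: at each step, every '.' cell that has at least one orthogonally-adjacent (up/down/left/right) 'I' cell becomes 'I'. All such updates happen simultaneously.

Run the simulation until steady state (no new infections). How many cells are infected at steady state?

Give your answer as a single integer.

Answer: 1

Derivation:
Step 0 (initial): 1 infected
Step 1: +0 new -> 1 infected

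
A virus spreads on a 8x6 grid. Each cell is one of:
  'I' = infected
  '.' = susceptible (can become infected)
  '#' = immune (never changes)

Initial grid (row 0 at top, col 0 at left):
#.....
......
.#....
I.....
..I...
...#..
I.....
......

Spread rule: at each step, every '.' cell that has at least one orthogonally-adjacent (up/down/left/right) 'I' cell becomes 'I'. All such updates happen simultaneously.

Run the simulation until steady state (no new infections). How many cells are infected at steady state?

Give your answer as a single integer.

Answer: 45

Derivation:
Step 0 (initial): 3 infected
Step 1: +10 new -> 13 infected
Step 2: +7 new -> 20 infected
Step 3: +8 new -> 28 infected
Step 4: +8 new -> 36 infected
Step 5: +5 new -> 41 infected
Step 6: +3 new -> 44 infected
Step 7: +1 new -> 45 infected
Step 8: +0 new -> 45 infected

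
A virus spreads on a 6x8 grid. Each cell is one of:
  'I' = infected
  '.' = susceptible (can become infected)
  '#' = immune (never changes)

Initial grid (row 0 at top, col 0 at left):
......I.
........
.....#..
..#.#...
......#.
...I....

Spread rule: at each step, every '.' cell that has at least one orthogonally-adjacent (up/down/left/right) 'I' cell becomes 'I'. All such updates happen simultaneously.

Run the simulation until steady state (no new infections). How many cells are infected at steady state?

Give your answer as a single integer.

Step 0 (initial): 2 infected
Step 1: +6 new -> 8 infected
Step 2: +9 new -> 17 infected
Step 3: +9 new -> 26 infected
Step 4: +9 new -> 35 infected
Step 5: +5 new -> 40 infected
Step 6: +3 new -> 43 infected
Step 7: +1 new -> 44 infected
Step 8: +0 new -> 44 infected

Answer: 44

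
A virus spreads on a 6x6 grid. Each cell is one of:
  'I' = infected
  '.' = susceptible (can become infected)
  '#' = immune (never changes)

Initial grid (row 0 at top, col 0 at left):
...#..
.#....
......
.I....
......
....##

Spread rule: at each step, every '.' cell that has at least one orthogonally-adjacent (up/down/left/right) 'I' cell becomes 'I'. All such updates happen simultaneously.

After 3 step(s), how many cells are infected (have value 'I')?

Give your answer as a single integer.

Step 0 (initial): 1 infected
Step 1: +4 new -> 5 infected
Step 2: +6 new -> 11 infected
Step 3: +7 new -> 18 infected

Answer: 18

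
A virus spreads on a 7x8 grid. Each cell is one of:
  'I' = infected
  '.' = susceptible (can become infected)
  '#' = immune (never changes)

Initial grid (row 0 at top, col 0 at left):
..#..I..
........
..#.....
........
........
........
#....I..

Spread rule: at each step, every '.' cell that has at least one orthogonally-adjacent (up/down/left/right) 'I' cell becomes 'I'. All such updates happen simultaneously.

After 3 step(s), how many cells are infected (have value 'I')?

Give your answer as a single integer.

Answer: 28

Derivation:
Step 0 (initial): 2 infected
Step 1: +6 new -> 8 infected
Step 2: +10 new -> 18 infected
Step 3: +10 new -> 28 infected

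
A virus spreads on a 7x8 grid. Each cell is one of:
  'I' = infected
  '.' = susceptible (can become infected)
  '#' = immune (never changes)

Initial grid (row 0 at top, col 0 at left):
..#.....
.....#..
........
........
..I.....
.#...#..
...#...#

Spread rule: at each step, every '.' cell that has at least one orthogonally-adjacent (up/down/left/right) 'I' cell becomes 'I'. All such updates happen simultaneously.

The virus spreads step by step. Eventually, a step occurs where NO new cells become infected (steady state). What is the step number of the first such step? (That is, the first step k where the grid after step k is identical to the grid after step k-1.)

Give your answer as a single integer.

Step 0 (initial): 1 infected
Step 1: +4 new -> 5 infected
Step 2: +7 new -> 12 infected
Step 3: +9 new -> 21 infected
Step 4: +8 new -> 29 infected
Step 5: +9 new -> 38 infected
Step 6: +6 new -> 44 infected
Step 7: +3 new -> 47 infected
Step 8: +2 new -> 49 infected
Step 9: +1 new -> 50 infected
Step 10: +0 new -> 50 infected

Answer: 10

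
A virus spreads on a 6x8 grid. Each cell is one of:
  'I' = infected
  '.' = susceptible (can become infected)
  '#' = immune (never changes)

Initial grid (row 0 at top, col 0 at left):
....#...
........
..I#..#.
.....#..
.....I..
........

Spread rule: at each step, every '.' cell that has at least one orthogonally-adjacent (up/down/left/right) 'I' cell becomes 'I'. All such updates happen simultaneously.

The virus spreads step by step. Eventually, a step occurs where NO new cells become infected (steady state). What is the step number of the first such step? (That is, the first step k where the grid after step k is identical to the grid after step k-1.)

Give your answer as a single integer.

Answer: 7

Derivation:
Step 0 (initial): 2 infected
Step 1: +6 new -> 8 infected
Step 2: +13 new -> 21 infected
Step 3: +11 new -> 32 infected
Step 4: +6 new -> 38 infected
Step 5: +4 new -> 42 infected
Step 6: +2 new -> 44 infected
Step 7: +0 new -> 44 infected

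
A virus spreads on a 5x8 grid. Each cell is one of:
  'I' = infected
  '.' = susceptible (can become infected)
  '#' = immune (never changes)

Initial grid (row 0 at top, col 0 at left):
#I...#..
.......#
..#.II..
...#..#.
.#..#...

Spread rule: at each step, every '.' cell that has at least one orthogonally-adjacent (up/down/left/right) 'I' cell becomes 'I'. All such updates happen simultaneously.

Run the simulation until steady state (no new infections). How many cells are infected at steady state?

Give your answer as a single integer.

Step 0 (initial): 3 infected
Step 1: +8 new -> 11 infected
Step 2: +9 new -> 20 infected
Step 3: +5 new -> 25 infected
Step 4: +4 new -> 29 infected
Step 5: +2 new -> 31 infected
Step 6: +1 new -> 32 infected
Step 7: +0 new -> 32 infected

Answer: 32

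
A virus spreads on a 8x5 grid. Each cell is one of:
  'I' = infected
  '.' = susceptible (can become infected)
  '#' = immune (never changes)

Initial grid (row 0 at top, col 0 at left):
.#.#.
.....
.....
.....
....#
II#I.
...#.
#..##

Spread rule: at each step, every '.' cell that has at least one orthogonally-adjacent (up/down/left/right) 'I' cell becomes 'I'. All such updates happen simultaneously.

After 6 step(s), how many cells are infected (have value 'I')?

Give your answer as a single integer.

Answer: 32

Derivation:
Step 0 (initial): 3 infected
Step 1: +6 new -> 9 infected
Step 2: +7 new -> 16 infected
Step 3: +6 new -> 22 infected
Step 4: +5 new -> 27 infected
Step 5: +3 new -> 30 infected
Step 6: +2 new -> 32 infected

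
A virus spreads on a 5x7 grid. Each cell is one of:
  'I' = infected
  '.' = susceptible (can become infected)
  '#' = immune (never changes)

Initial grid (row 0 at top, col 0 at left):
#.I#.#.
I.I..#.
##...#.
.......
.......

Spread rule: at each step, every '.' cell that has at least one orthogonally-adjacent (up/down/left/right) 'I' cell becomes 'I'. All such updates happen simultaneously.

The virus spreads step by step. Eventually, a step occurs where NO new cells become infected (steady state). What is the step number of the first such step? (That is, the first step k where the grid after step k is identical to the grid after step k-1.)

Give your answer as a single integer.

Answer: 10

Derivation:
Step 0 (initial): 3 infected
Step 1: +4 new -> 7 infected
Step 2: +3 new -> 10 infected
Step 3: +5 new -> 15 infected
Step 4: +4 new -> 19 infected
Step 5: +3 new -> 22 infected
Step 6: +2 new -> 24 infected
Step 7: +2 new -> 26 infected
Step 8: +1 new -> 27 infected
Step 9: +1 new -> 28 infected
Step 10: +0 new -> 28 infected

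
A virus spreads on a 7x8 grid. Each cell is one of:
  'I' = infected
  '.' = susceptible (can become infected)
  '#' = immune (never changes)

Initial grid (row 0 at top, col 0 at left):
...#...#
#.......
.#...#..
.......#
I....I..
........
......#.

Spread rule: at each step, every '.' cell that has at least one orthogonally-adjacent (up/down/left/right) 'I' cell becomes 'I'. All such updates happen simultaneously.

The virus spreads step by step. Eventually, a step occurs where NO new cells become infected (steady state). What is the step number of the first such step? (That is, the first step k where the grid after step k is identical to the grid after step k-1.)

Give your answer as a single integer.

Step 0 (initial): 2 infected
Step 1: +7 new -> 9 infected
Step 2: +12 new -> 21 infected
Step 3: +9 new -> 30 infected
Step 4: +8 new -> 38 infected
Step 5: +6 new -> 44 infected
Step 6: +3 new -> 47 infected
Step 7: +1 new -> 48 infected
Step 8: +1 new -> 49 infected
Step 9: +0 new -> 49 infected

Answer: 9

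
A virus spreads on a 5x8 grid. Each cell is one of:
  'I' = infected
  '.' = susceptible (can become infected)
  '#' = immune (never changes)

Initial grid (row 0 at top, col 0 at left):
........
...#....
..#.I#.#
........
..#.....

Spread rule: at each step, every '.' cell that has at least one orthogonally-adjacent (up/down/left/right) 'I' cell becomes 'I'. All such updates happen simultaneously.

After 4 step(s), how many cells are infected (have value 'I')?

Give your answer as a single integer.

Step 0 (initial): 1 infected
Step 1: +3 new -> 4 infected
Step 2: +5 new -> 9 infected
Step 3: +7 new -> 16 infected
Step 4: +7 new -> 23 infected

Answer: 23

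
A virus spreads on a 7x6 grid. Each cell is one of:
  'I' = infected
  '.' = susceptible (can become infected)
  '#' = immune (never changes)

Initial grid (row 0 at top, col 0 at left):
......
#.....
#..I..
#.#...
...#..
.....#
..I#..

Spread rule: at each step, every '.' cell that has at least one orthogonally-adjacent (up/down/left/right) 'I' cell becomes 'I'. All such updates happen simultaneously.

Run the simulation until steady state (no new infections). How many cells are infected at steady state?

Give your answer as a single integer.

Answer: 35

Derivation:
Step 0 (initial): 2 infected
Step 1: +6 new -> 8 infected
Step 2: +10 new -> 18 infected
Step 3: +10 new -> 28 infected
Step 4: +5 new -> 33 infected
Step 5: +2 new -> 35 infected
Step 6: +0 new -> 35 infected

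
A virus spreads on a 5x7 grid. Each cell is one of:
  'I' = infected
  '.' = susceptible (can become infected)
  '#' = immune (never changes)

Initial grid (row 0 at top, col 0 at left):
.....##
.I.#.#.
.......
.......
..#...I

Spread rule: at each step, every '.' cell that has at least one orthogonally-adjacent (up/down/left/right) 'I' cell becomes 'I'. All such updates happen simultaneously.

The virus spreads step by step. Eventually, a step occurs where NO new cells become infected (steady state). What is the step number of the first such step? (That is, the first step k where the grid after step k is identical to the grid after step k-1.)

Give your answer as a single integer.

Step 0 (initial): 2 infected
Step 1: +6 new -> 8 infected
Step 2: +8 new -> 16 infected
Step 3: +9 new -> 25 infected
Step 4: +4 new -> 29 infected
Step 5: +1 new -> 30 infected
Step 6: +0 new -> 30 infected

Answer: 6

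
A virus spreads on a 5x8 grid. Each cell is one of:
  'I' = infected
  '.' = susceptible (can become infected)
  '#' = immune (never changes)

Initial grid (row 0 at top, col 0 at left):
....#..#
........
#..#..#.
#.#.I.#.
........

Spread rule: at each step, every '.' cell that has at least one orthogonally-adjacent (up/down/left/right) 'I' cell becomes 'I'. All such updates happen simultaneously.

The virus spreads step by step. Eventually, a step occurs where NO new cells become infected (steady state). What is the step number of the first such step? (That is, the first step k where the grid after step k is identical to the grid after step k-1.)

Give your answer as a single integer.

Answer: 8

Derivation:
Step 0 (initial): 1 infected
Step 1: +4 new -> 5 infected
Step 2: +4 new -> 9 infected
Step 3: +4 new -> 13 infected
Step 4: +6 new -> 19 infected
Step 5: +8 new -> 27 infected
Step 6: +4 new -> 31 infected
Step 7: +1 new -> 32 infected
Step 8: +0 new -> 32 infected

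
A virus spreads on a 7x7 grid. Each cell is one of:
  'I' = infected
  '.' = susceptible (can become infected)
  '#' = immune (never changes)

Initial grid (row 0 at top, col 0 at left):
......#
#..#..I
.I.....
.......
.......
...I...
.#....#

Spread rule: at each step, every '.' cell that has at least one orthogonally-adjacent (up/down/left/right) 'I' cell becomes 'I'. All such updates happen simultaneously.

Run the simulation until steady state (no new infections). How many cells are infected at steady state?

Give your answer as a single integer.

Answer: 44

Derivation:
Step 0 (initial): 3 infected
Step 1: +10 new -> 13 infected
Step 2: +17 new -> 30 infected
Step 3: +12 new -> 42 infected
Step 4: +2 new -> 44 infected
Step 5: +0 new -> 44 infected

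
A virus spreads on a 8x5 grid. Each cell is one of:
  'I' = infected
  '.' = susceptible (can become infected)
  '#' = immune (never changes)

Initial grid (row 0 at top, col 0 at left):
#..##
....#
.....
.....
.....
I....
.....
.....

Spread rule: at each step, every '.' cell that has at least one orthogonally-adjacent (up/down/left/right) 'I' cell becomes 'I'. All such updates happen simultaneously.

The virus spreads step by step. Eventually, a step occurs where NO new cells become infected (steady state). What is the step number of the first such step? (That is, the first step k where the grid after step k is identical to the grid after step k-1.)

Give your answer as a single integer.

Answer: 8

Derivation:
Step 0 (initial): 1 infected
Step 1: +3 new -> 4 infected
Step 2: +5 new -> 9 infected
Step 3: +6 new -> 15 infected
Step 4: +7 new -> 22 infected
Step 5: +6 new -> 28 infected
Step 6: +5 new -> 33 infected
Step 7: +3 new -> 36 infected
Step 8: +0 new -> 36 infected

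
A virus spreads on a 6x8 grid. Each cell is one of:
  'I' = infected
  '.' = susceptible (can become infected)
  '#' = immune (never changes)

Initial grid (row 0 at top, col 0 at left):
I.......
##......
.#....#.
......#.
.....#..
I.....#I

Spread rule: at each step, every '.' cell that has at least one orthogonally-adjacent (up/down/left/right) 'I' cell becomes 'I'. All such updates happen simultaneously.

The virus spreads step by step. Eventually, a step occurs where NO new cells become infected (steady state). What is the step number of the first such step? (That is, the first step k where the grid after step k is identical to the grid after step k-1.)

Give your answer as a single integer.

Answer: 8

Derivation:
Step 0 (initial): 3 infected
Step 1: +4 new -> 7 infected
Step 2: +6 new -> 13 infected
Step 3: +7 new -> 20 infected
Step 4: +7 new -> 27 infected
Step 5: +8 new -> 35 infected
Step 6: +4 new -> 39 infected
Step 7: +2 new -> 41 infected
Step 8: +0 new -> 41 infected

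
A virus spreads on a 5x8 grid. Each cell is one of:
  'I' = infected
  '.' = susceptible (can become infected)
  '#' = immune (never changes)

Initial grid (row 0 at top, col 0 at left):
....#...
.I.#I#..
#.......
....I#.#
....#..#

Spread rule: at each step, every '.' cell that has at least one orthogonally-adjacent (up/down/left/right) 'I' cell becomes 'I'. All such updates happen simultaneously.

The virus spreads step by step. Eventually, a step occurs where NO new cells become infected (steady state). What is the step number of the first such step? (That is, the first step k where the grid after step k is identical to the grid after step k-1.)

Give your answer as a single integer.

Step 0 (initial): 3 infected
Step 1: +6 new -> 9 infected
Step 2: +8 new -> 17 infected
Step 3: +5 new -> 22 infected
Step 4: +4 new -> 26 infected
Step 5: +3 new -> 29 infected
Step 6: +3 new -> 32 infected
Step 7: +0 new -> 32 infected

Answer: 7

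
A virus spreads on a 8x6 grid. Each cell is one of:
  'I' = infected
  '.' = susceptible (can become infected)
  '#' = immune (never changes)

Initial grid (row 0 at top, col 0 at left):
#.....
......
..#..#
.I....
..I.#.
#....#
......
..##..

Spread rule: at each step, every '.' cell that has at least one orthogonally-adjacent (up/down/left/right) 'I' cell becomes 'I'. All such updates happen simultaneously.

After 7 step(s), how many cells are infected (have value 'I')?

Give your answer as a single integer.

Answer: 40

Derivation:
Step 0 (initial): 2 infected
Step 1: +6 new -> 8 infected
Step 2: +7 new -> 15 infected
Step 3: +8 new -> 23 infected
Step 4: +7 new -> 30 infected
Step 5: +6 new -> 36 infected
Step 6: +3 new -> 39 infected
Step 7: +1 new -> 40 infected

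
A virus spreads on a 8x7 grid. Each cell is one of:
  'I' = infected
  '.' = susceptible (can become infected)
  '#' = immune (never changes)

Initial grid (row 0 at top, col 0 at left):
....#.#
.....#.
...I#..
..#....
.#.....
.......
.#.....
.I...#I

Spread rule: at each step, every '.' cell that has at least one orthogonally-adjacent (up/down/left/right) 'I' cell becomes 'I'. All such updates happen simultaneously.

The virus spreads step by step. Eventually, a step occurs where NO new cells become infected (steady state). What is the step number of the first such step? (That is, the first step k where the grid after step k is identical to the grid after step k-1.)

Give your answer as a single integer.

Step 0 (initial): 3 infected
Step 1: +6 new -> 9 infected
Step 2: +11 new -> 20 infected
Step 3: +15 new -> 35 infected
Step 4: +9 new -> 44 infected
Step 5: +2 new -> 46 infected
Step 6: +1 new -> 47 infected
Step 7: +0 new -> 47 infected

Answer: 7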